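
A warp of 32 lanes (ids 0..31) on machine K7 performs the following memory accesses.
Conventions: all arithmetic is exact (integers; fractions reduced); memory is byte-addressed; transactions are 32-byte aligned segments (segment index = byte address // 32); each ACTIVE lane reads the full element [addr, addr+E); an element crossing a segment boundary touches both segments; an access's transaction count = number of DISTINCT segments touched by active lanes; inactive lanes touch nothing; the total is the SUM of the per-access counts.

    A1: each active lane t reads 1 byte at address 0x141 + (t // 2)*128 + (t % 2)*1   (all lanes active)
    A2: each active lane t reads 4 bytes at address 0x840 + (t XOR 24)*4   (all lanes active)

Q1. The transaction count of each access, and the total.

A1: 16 transactions
A2: 4 transactions

Answer: 16,4; total 20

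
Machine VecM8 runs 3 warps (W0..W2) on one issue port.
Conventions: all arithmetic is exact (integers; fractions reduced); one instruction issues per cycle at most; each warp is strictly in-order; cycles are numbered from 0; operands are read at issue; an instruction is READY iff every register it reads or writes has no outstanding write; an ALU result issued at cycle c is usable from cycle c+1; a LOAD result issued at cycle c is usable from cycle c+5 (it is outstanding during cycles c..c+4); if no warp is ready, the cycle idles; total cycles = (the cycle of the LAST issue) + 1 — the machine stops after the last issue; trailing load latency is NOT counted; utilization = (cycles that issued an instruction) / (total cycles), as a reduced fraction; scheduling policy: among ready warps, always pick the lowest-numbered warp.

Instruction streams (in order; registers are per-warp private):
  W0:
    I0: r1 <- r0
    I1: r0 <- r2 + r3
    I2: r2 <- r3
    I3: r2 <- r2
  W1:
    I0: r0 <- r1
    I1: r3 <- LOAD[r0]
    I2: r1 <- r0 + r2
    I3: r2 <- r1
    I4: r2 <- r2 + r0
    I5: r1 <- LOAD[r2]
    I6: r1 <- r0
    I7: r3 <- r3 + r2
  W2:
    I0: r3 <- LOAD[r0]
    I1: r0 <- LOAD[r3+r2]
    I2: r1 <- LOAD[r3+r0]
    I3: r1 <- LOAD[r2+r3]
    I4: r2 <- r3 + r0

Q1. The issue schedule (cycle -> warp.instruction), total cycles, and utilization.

cycle 0: W0.I0
cycle 1: W0.I1
cycle 2: W0.I2
cycle 3: W0.I3
cycle 4: W1.I0
cycle 5: W1.I1
cycle 6: W1.I2
cycle 7: W1.I3
cycle 8: W1.I4
cycle 9: W1.I5
cycle 10: W2.I0
cycle 11: idle
cycle 12: idle
cycle 13: idle
cycle 14: W1.I6
cycle 15: W1.I7
cycle 16: W2.I1
cycle 17: idle
cycle 18: idle
cycle 19: idle
cycle 20: idle
cycle 21: W2.I2
cycle 22: idle
cycle 23: idle
cycle 24: idle
cycle 25: idle
cycle 26: W2.I3
cycle 27: W2.I4

Answer: 28 cycles, utilization 17/28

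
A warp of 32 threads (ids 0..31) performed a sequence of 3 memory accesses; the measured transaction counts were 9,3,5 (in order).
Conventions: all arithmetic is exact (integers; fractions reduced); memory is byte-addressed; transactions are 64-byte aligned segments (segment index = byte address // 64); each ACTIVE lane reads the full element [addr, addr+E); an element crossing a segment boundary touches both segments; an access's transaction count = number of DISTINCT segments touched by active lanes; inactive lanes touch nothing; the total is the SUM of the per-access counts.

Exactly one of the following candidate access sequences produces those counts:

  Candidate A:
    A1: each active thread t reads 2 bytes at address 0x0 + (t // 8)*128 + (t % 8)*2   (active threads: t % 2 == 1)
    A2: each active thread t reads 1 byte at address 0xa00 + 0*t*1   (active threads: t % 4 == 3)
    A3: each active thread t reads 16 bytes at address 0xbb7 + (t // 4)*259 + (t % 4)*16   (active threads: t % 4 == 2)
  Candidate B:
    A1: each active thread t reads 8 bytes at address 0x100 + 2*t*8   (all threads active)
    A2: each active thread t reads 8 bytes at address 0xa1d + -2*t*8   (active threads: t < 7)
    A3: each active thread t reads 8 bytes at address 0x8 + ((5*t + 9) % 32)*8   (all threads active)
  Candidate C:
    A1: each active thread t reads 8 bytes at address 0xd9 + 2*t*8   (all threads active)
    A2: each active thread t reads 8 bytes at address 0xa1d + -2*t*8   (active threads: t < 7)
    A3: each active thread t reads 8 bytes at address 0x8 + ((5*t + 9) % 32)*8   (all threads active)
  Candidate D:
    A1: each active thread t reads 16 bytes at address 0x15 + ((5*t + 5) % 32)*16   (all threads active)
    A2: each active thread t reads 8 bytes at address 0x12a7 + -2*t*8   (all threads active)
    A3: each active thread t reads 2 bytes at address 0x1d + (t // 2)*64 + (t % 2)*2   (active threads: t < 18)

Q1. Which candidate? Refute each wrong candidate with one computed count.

A: A1 gives 4 transactions, not 9
B: A1 gives 8 transactions, not 9
D: A2 gives 9 transactions, not 3
C: all counts match (9,3,5)

Answer: C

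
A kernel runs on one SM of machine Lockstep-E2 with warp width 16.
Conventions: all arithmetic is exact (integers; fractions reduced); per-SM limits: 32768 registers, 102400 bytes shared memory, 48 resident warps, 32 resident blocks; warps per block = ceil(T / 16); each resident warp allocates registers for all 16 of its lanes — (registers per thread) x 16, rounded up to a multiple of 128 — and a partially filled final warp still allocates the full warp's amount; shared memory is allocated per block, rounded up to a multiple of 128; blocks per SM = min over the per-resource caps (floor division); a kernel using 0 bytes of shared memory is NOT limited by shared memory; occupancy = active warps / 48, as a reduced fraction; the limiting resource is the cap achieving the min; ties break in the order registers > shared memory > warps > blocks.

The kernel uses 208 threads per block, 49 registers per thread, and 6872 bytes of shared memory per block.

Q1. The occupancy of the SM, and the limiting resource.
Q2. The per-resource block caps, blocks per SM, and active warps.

Answer: occupancy 13/24, limited by registers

registers: 2 blocks
shared memory: 14 blocks
warps: 3 blocks
blocks: 32 blocks

Answer: 2 blocks, 26 active warps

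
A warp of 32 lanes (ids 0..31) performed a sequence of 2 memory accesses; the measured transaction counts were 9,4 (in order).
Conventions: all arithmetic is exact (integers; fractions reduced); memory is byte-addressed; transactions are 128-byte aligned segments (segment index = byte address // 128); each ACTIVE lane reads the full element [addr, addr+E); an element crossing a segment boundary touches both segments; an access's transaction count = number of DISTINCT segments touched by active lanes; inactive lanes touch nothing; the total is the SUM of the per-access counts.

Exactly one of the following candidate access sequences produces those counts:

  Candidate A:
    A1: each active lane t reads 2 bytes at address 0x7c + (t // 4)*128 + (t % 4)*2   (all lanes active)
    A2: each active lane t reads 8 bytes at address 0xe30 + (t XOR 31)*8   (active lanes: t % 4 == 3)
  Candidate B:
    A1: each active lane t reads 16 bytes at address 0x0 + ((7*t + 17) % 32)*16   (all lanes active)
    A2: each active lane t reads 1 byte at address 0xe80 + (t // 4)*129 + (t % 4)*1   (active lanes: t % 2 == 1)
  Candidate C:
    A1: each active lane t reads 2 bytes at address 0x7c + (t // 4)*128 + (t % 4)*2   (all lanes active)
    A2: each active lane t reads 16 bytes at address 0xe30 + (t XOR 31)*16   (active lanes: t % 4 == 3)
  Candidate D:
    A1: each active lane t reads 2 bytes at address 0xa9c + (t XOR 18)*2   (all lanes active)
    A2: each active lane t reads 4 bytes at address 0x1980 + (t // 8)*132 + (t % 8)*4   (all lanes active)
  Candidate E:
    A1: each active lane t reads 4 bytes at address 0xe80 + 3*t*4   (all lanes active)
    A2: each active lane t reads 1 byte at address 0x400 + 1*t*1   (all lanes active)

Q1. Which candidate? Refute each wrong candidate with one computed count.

A: A2 gives 3 transactions, not 4
B: A1 gives 4 transactions, not 9
D: A1 gives 1 transaction, not 9
E: A1 gives 3 transactions, not 9
C: all counts match (9,4)

Answer: C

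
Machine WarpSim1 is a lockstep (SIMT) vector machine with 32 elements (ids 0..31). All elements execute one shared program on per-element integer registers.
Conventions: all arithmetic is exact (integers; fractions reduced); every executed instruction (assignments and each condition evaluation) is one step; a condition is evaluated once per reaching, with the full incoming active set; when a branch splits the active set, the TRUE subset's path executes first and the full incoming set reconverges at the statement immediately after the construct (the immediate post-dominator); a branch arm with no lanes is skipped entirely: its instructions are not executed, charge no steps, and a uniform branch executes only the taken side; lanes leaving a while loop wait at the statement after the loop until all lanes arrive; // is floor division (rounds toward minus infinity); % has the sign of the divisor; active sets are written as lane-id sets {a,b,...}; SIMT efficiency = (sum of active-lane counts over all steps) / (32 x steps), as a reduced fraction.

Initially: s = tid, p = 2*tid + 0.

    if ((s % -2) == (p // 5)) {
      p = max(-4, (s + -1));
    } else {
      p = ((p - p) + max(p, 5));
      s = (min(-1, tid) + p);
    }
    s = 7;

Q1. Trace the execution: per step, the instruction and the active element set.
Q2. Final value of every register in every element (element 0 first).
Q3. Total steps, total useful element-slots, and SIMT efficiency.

step 0: eval ((s % -2) == (p // 5))  {0,1,2,3,4,5,6,7,8,9,10,11,12,13,14,15,16,17,18,19,20,21,22,23,24,25,26,27,28,29,30,31}
step 1: p <- max(-4, (s + -1))       {0,2}
step 2: p <- ((p - p) + max(p, 5))   {1,3,4,5,6,7,8,9,10,11,12,13,14,15,16,17,18,19,20,21,22,23,24,25,26,27,28,29,30,31}
step 3: s <- (min(-1, tid) + p)      {1,3,4,5,6,7,8,9,10,11,12,13,14,15,16,17,18,19,20,21,22,23,24,25,26,27,28,29,30,31}
step 4: s <- 7                       {0,1,2,3,4,5,6,7,8,9,10,11,12,13,14,15,16,17,18,19,20,21,22,23,24,25,26,27,28,29,30,31}

Answer: 5 steps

s: 7,7,7,7,7,7,7,7,7,7,7,7,7,7,7,7,7,7,7,7,7,7,7,7,7,7,7,7,7,7,7,7
p: -1,5,1,6,8,10,12,14,16,18,20,22,24,26,28,30,32,34,36,38,40,42,44,46,48,50,52,54,56,58,60,62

steps = 5; useful = 126; efficiency = 126/160 = 63/80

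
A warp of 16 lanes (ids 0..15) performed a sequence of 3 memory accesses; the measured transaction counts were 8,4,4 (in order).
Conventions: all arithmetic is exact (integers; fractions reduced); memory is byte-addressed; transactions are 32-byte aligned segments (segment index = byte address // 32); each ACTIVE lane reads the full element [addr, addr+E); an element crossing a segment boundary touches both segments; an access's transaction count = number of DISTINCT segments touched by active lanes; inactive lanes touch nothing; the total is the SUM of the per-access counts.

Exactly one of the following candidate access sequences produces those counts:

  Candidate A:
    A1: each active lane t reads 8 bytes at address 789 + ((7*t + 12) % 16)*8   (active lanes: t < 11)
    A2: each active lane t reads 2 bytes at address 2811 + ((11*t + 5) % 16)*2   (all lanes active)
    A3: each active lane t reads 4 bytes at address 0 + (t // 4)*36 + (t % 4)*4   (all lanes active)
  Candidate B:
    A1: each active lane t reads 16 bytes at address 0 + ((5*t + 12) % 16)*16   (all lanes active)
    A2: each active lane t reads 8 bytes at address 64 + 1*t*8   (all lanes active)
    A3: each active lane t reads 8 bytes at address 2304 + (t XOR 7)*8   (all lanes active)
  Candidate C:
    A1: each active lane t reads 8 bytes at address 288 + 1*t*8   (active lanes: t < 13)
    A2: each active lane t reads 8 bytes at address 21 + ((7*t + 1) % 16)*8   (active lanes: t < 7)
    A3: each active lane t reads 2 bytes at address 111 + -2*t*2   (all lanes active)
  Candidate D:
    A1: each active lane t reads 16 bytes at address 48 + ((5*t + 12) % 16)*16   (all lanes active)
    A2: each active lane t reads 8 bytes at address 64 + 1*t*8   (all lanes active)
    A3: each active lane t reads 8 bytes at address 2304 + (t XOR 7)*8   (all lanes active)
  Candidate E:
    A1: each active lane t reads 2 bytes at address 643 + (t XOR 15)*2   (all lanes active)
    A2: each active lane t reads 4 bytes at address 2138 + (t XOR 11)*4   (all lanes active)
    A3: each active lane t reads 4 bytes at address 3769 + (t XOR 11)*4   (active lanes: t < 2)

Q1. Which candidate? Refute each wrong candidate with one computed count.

A: A1 gives 5 transactions, not 8
C: A1 gives 4 transactions, not 8
D: A1 gives 9 transactions, not 8
E: A1 gives 2 transactions, not 8
B: all counts match (8,4,4)

Answer: B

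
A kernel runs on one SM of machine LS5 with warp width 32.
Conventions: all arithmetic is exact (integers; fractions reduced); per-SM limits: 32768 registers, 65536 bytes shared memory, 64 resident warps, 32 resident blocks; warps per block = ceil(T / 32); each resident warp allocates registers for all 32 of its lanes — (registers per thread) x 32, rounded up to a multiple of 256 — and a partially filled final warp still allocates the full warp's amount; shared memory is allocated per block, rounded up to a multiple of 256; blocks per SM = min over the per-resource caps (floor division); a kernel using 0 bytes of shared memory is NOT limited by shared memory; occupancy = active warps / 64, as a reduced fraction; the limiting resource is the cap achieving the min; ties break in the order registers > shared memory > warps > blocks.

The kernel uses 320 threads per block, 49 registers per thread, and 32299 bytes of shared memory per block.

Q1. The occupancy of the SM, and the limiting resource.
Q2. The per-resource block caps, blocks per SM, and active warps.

Answer: occupancy 5/32, limited by registers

registers: 1 block
shared memory: 2 blocks
warps: 6 blocks
blocks: 32 blocks

Answer: 1 block, 10 active warps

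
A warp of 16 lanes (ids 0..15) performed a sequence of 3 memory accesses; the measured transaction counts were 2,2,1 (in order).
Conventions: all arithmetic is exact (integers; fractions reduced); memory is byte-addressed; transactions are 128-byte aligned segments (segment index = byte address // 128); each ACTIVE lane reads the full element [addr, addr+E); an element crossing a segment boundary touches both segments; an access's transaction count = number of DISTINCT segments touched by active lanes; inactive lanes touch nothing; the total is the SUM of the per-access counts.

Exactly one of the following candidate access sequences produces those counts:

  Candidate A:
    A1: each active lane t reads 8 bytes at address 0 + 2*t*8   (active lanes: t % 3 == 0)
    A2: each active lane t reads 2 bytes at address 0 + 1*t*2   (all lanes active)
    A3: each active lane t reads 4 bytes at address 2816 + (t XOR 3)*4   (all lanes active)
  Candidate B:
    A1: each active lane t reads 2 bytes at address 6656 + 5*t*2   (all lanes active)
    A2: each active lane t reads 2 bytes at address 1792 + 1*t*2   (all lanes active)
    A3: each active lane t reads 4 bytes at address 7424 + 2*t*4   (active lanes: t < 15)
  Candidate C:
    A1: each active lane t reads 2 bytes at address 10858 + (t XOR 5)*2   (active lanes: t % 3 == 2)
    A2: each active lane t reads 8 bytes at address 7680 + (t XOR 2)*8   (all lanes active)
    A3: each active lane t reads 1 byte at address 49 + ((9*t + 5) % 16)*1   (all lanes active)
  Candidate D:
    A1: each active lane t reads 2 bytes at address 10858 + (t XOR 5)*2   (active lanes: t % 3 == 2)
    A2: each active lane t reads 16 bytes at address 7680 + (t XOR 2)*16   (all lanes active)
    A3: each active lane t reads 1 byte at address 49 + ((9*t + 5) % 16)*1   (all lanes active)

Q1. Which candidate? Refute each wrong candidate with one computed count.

A: A2 gives 1 transaction, not 2
B: A2 gives 1 transaction, not 2
C: A2 gives 1 transaction, not 2
D: all counts match (2,2,1)

Answer: D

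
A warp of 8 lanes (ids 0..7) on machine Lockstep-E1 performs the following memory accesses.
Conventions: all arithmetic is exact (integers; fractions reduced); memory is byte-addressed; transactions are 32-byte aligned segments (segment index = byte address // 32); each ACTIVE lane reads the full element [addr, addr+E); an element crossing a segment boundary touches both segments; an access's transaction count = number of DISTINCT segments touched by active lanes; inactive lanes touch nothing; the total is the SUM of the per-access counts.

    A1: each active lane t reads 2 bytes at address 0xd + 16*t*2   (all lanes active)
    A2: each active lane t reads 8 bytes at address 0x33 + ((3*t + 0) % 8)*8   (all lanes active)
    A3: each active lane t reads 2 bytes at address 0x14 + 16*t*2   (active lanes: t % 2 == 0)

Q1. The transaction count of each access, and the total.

A1: 8 transactions
A2: 3 transactions
A3: 4 transactions

Answer: 8,3,4; total 15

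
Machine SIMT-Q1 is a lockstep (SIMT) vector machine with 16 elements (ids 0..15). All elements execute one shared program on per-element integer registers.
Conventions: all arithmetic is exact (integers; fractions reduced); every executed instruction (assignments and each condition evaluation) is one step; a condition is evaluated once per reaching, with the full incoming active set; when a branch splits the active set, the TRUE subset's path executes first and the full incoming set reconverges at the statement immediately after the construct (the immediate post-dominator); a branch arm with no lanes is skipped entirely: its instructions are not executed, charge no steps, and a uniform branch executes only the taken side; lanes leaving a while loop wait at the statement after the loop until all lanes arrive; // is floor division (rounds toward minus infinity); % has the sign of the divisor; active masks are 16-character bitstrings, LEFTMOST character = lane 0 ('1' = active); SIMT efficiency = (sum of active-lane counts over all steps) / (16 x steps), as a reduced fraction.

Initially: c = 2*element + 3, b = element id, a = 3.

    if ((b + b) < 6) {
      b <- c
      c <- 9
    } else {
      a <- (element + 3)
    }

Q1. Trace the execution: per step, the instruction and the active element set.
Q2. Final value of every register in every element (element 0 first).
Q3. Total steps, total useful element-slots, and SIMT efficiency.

step 0: eval ((b + b) < 6)           1111111111111111
step 1: b <- c                       1110000000000000
step 2: c <- 9                       1110000000000000
step 3: a <- (element + 3)           0001111111111111

Answer: 4 steps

c: 9,9,9,9,11,13,15,17,19,21,23,25,27,29,31,33
b: 3,5,7,3,4,5,6,7,8,9,10,11,12,13,14,15
a: 3,3,3,6,7,8,9,10,11,12,13,14,15,16,17,18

steps = 4; useful = 35; efficiency = 35/64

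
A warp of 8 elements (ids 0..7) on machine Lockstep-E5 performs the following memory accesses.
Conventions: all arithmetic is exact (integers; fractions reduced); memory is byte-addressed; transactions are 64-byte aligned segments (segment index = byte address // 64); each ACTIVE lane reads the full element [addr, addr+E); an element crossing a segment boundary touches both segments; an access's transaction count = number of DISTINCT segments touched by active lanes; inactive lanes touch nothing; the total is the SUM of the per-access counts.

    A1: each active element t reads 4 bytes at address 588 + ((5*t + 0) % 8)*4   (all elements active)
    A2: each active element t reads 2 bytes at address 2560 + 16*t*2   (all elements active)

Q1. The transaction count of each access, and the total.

A1: 1 transaction
A2: 4 transactions

Answer: 1,4; total 5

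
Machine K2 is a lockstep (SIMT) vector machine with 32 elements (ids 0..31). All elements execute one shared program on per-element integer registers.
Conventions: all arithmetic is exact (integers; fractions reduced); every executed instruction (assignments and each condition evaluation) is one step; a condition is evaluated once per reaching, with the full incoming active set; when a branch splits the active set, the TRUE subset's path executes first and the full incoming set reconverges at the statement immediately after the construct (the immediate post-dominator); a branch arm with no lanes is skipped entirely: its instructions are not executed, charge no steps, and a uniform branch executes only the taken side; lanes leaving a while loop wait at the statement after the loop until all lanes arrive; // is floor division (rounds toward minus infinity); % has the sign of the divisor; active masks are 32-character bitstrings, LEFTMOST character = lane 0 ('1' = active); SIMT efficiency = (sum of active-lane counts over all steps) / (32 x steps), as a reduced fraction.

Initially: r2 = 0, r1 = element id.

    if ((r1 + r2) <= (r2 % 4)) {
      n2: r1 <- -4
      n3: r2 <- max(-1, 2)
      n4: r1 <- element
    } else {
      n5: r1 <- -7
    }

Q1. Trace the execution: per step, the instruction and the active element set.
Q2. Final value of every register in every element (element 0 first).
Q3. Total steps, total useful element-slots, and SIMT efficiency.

step 0: eval ((r1 + r2) <= (r2 % 4)) 11111111111111111111111111111111
step 1: r1 <- -4                     10000000000000000000000000000000
step 2: r2 <- max(-1, 2)             10000000000000000000000000000000
step 3: r1 <- element                10000000000000000000000000000000
step 4: r1 <- -7                     01111111111111111111111111111111

Answer: 5 steps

r2: 2,0,0,0,0,0,0,0,0,0,0,0,0,0,0,0,0,0,0,0,0,0,0,0,0,0,0,0,0,0,0,0
r1: 0,-7,-7,-7,-7,-7,-7,-7,-7,-7,-7,-7,-7,-7,-7,-7,-7,-7,-7,-7,-7,-7,-7,-7,-7,-7,-7,-7,-7,-7,-7,-7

steps = 5; useful = 66; efficiency = 66/160 = 33/80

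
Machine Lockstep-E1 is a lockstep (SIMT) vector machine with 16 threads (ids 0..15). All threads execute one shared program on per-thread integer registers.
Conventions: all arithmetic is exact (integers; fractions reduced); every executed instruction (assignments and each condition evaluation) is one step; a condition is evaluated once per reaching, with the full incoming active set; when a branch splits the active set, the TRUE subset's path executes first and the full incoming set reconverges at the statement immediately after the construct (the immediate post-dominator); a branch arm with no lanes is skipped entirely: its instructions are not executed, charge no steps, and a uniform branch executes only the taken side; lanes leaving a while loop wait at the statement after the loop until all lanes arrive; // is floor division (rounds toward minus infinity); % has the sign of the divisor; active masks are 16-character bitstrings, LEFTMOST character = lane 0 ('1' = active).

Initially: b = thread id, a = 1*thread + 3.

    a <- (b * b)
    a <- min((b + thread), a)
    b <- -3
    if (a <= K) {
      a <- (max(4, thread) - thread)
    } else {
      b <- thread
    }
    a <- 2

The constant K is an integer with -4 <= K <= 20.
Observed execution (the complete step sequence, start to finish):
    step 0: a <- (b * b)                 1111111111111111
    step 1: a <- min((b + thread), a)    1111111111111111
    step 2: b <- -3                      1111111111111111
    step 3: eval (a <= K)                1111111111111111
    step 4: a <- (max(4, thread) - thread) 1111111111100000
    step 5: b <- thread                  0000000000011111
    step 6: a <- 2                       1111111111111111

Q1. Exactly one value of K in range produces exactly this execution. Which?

Answer: K = 20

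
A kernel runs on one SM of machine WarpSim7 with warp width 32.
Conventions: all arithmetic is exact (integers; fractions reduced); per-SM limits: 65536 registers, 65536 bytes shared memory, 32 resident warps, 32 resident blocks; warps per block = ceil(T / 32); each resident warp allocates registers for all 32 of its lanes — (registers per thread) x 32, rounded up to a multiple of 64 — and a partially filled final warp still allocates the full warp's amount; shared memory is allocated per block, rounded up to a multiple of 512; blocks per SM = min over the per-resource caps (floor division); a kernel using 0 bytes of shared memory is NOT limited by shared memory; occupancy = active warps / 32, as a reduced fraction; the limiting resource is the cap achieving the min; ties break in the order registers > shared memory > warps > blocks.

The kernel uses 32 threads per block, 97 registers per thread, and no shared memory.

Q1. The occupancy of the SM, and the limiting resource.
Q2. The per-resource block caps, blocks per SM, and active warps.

Answer: occupancy 5/8, limited by registers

registers: 20 blocks
shared memory: no limit (kernel uses none)
warps: 32 blocks
blocks: 32 blocks

Answer: 20 blocks, 20 active warps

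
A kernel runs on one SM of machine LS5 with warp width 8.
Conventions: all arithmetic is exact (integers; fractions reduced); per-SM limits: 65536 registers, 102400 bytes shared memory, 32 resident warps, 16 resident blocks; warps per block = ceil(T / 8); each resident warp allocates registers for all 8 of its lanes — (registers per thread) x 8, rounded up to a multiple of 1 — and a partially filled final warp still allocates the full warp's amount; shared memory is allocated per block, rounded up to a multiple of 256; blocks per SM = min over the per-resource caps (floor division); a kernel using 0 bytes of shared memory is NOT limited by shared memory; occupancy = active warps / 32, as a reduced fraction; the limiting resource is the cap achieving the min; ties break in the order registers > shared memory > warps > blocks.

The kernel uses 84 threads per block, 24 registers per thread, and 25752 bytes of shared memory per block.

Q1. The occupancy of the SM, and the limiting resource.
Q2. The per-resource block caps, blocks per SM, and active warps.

Answer: occupancy 11/16, limited by warps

registers: 31 blocks
shared memory: 3 blocks
warps: 2 blocks
blocks: 16 blocks

Answer: 2 blocks, 22 active warps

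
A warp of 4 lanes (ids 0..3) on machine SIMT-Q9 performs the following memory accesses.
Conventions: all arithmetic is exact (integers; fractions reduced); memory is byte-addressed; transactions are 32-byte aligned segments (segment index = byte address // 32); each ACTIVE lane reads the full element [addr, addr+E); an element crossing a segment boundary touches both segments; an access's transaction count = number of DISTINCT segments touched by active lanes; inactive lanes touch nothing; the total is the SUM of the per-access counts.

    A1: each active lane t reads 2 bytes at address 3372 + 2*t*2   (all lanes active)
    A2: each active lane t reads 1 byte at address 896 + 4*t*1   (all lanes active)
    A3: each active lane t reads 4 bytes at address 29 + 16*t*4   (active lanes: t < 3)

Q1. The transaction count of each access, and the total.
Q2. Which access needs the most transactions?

A1: 1 transaction
A2: 1 transaction
A3: 6 transactions

Answer: 1,1,6; total 8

Answer: A3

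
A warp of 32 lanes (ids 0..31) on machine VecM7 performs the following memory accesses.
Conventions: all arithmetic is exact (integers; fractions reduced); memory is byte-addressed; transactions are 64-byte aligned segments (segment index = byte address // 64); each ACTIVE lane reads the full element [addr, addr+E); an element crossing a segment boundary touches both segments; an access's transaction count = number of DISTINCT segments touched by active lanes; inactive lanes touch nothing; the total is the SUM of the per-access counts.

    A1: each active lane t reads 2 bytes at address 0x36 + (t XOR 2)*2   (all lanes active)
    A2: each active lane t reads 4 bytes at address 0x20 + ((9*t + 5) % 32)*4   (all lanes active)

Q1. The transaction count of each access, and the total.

A1: 2 transactions
A2: 3 transactions

Answer: 2,3; total 5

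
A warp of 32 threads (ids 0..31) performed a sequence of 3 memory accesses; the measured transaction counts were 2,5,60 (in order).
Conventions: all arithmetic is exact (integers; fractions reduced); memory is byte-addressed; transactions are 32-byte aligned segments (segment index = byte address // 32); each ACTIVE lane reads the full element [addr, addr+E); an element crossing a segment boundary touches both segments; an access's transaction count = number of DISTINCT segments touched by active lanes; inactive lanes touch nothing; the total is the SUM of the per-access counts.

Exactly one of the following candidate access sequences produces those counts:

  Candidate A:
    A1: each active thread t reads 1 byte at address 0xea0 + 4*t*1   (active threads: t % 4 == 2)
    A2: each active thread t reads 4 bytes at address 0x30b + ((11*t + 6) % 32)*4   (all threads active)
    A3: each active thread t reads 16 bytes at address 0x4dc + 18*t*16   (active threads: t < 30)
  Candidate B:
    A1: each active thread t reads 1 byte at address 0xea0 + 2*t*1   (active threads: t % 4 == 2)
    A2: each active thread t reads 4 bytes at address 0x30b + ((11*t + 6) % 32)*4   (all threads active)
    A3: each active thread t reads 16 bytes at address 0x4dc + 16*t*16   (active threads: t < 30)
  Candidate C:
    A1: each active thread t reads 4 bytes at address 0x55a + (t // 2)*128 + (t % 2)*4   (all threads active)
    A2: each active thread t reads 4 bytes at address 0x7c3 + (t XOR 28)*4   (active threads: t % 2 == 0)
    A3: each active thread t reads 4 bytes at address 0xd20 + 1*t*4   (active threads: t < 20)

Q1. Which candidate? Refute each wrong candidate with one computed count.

A: A1 gives 4 transactions, not 2
C: A1 gives 32 transactions, not 2
B: all counts match (2,5,60)

Answer: B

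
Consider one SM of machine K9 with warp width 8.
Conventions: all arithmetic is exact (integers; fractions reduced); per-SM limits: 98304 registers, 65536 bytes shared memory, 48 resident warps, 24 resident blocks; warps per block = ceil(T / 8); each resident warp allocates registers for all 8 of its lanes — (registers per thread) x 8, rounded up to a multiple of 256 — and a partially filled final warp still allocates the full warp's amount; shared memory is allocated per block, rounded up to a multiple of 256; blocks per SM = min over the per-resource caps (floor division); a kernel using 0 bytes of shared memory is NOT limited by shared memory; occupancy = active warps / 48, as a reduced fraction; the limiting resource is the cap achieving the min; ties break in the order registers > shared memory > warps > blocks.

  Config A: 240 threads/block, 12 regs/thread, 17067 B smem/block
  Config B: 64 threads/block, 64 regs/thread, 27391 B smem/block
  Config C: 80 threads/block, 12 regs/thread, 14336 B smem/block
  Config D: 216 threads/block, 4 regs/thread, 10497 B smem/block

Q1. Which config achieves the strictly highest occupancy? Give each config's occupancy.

occupancies: A 5/8, B 1/3, C 5/6, D 9/16

Answer: C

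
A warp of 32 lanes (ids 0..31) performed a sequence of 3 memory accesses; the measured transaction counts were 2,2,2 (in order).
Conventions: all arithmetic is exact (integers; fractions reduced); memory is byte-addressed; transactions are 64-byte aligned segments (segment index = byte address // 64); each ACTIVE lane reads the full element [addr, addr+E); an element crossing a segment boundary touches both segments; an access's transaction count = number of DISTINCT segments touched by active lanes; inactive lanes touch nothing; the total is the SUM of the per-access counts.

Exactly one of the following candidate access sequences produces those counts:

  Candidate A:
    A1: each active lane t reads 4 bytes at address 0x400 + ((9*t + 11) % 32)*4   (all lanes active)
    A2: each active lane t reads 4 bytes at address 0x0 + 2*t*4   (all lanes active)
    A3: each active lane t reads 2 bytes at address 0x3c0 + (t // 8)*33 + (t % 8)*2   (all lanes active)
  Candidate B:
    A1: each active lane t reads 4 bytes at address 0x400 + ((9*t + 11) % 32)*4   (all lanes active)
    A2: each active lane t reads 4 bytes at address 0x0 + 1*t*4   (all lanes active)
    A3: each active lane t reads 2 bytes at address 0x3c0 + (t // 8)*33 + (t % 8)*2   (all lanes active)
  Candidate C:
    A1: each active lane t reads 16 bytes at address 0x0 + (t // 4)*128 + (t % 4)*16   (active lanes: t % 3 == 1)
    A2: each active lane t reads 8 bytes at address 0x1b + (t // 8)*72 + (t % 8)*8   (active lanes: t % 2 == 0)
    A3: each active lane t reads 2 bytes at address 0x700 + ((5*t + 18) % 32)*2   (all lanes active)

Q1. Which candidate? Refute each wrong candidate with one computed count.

A: A2 gives 4 transactions, not 2
C: A1 gives 8 transactions, not 2
B: all counts match (2,2,2)

Answer: B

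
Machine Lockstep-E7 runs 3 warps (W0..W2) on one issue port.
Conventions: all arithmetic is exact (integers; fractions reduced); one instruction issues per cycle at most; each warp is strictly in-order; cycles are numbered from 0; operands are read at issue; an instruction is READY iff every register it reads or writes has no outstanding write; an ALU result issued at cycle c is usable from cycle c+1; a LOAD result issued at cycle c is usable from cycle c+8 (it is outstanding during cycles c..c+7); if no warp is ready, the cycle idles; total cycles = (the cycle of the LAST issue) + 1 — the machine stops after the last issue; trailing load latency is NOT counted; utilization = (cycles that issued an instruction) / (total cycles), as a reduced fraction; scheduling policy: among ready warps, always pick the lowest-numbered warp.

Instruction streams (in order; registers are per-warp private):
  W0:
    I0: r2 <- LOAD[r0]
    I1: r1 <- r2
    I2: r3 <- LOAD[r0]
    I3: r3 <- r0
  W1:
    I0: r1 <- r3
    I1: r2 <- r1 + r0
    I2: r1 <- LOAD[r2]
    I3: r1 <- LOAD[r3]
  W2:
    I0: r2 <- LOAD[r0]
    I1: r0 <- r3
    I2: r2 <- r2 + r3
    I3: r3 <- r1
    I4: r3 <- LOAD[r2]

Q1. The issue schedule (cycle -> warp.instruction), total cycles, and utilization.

cycle 0: W0.I0
cycle 1: W1.I0
cycle 2: W1.I1
cycle 3: W1.I2
cycle 4: W2.I0
cycle 5: W2.I1
cycle 6: idle
cycle 7: idle
cycle 8: W0.I1
cycle 9: W0.I2
cycle 10: idle
cycle 11: W1.I3
cycle 12: W2.I2
cycle 13: W2.I3
cycle 14: W2.I4
cycle 15: idle
cycle 16: idle
cycle 17: W0.I3

Answer: 18 cycles, utilization 13/18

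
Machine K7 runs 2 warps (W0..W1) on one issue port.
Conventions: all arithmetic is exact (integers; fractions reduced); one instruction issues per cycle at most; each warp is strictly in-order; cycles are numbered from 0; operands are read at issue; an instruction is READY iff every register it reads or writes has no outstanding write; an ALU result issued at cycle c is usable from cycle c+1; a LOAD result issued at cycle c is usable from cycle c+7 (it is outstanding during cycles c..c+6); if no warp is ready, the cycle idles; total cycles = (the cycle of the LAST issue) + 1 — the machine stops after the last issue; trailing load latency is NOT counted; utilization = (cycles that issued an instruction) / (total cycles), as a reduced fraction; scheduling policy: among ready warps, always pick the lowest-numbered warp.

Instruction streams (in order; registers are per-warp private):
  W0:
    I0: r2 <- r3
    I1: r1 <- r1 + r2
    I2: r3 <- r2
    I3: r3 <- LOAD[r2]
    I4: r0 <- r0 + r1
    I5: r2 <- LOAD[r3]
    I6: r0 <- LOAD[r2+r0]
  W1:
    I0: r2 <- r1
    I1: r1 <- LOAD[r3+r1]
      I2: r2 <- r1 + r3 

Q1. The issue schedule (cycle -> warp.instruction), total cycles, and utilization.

cycle 0: W0.I0
cycle 1: W0.I1
cycle 2: W0.I2
cycle 3: W0.I3
cycle 4: W0.I4
cycle 5: W1.I0
cycle 6: W1.I1
cycle 7: idle
cycle 8: idle
cycle 9: idle
cycle 10: W0.I5
cycle 11: idle
cycle 12: idle
cycle 13: W1.I2
cycle 14: idle
cycle 15: idle
cycle 16: idle
cycle 17: W0.I6

Answer: 18 cycles, utilization 5/9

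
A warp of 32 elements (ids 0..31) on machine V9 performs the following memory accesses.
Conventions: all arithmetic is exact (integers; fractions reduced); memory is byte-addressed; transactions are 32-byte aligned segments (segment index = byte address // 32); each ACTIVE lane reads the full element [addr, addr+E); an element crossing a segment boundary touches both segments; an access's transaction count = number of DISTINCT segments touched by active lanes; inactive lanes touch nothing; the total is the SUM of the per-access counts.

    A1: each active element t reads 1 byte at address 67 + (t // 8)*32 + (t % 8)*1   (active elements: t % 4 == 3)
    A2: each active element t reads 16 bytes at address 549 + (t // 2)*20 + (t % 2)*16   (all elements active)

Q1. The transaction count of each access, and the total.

A1: 4 transactions
A2: 11 transactions

Answer: 4,11; total 15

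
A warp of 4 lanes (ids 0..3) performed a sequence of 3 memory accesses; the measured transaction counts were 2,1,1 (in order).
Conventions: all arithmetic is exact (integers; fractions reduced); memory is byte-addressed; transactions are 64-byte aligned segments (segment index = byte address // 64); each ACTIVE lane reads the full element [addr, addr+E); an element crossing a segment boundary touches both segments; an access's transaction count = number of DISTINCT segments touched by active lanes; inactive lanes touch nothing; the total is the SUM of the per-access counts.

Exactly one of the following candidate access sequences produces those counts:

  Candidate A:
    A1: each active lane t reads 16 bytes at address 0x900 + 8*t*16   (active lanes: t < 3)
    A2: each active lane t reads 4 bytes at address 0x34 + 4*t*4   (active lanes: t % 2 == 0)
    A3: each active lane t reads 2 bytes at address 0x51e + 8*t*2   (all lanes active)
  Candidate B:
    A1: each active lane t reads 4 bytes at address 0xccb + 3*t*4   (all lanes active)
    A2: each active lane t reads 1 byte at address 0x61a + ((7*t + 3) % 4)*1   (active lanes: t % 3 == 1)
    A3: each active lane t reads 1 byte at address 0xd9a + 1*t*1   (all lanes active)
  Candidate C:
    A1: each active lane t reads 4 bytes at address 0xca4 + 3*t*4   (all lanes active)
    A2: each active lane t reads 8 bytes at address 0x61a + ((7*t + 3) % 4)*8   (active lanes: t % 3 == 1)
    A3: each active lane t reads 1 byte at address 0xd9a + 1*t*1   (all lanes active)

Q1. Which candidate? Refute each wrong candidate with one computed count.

A: A1 gives 3 transactions, not 2
B: A1 gives 1 transaction, not 2
C: all counts match (2,1,1)

Answer: C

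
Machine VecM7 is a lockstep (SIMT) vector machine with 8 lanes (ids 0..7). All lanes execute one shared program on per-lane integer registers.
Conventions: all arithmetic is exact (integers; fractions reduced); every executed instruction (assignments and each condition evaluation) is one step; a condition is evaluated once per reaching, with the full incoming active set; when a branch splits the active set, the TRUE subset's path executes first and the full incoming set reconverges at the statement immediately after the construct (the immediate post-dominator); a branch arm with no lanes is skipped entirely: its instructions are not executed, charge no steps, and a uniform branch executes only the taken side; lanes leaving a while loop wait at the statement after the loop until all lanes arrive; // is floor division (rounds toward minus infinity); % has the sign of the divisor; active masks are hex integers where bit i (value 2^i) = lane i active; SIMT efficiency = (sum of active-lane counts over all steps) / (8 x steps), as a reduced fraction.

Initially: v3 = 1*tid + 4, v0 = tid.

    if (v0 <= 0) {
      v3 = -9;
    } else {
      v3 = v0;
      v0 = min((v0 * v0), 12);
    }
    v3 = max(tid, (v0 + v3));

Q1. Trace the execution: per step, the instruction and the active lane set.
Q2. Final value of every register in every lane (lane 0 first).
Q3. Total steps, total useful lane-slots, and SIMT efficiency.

step 0: eval (v0 <= 0)               0xff
step 1: v3 <- -9                     0x01
step 2: v3 <- v0                     0xfe
step 3: v0 <- min((v0 * v0), 12)     0xfe
step 4: v3 <- max(tid, (v0 + v3))    0xff

Answer: 5 steps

v3: 0,2,6,12,16,17,18,19
v0: 0,1,4,9,12,12,12,12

steps = 5; useful = 31; efficiency = 31/40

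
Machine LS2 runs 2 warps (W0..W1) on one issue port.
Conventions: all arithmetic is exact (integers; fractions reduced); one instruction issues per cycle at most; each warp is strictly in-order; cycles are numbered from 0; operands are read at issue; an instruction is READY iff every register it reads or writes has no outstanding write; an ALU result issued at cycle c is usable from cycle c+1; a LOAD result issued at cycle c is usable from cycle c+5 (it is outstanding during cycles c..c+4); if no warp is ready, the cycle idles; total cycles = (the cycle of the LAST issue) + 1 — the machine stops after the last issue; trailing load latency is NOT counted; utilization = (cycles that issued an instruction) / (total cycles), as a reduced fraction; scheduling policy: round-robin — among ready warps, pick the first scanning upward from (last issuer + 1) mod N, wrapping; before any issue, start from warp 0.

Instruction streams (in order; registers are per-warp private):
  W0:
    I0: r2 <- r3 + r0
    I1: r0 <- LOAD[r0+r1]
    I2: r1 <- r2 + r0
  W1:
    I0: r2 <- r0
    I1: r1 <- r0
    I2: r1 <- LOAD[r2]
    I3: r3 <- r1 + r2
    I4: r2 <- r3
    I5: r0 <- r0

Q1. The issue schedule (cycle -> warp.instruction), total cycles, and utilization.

cycle 0: W0.I0
cycle 1: W1.I0
cycle 2: W0.I1
cycle 3: W1.I1
cycle 4: W1.I2
cycle 5: idle
cycle 6: idle
cycle 7: W0.I2
cycle 8: idle
cycle 9: W1.I3
cycle 10: W1.I4
cycle 11: W1.I5

Answer: 12 cycles, utilization 3/4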